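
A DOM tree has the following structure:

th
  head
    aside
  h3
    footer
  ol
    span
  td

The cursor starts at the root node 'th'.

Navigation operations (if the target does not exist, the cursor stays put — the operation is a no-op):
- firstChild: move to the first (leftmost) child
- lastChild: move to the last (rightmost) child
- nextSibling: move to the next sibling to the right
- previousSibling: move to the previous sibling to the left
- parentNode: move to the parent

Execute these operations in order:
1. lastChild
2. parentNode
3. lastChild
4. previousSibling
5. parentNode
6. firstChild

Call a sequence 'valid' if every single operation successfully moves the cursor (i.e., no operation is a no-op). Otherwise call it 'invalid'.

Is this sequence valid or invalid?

Answer: valid

Derivation:
After 1 (lastChild): td
After 2 (parentNode): th
After 3 (lastChild): td
After 4 (previousSibling): ol
After 5 (parentNode): th
After 6 (firstChild): head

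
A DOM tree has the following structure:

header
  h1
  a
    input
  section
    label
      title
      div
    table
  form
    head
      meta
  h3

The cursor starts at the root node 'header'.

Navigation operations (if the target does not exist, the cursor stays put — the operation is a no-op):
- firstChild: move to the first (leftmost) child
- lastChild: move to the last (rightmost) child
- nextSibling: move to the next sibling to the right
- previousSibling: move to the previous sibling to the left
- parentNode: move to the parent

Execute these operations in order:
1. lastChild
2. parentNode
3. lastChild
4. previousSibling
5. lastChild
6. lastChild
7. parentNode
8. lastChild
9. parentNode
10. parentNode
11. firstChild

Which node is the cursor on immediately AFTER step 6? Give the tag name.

Answer: meta

Derivation:
After 1 (lastChild): h3
After 2 (parentNode): header
After 3 (lastChild): h3
After 4 (previousSibling): form
After 5 (lastChild): head
After 6 (lastChild): meta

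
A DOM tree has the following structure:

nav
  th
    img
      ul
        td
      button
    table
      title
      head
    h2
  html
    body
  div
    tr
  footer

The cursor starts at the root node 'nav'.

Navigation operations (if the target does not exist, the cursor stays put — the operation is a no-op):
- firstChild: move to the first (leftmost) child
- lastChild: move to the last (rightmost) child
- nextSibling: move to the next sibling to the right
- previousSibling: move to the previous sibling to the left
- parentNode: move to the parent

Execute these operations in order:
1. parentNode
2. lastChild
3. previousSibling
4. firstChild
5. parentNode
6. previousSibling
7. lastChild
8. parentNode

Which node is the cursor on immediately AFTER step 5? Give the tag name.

After 1 (parentNode): nav (no-op, stayed)
After 2 (lastChild): footer
After 3 (previousSibling): div
After 4 (firstChild): tr
After 5 (parentNode): div

Answer: div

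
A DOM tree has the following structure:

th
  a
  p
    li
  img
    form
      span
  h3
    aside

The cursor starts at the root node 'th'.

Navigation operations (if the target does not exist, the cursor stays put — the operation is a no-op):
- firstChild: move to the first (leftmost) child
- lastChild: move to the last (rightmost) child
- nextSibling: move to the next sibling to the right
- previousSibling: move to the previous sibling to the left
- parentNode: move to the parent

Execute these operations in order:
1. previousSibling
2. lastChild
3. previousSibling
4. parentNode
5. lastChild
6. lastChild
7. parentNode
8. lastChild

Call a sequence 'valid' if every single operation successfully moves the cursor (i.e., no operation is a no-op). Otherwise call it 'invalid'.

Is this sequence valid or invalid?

After 1 (previousSibling): th (no-op, stayed)
After 2 (lastChild): h3
After 3 (previousSibling): img
After 4 (parentNode): th
After 5 (lastChild): h3
After 6 (lastChild): aside
After 7 (parentNode): h3
After 8 (lastChild): aside

Answer: invalid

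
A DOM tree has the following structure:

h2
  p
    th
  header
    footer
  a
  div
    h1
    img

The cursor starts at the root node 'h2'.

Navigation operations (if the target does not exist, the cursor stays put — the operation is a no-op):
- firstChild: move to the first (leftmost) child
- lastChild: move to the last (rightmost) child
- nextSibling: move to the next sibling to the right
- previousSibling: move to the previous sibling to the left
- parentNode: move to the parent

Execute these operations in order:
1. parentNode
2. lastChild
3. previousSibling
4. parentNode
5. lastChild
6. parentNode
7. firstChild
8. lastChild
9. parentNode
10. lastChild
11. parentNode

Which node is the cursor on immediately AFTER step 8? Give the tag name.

Answer: th

Derivation:
After 1 (parentNode): h2 (no-op, stayed)
After 2 (lastChild): div
After 3 (previousSibling): a
After 4 (parentNode): h2
After 5 (lastChild): div
After 6 (parentNode): h2
After 7 (firstChild): p
After 8 (lastChild): th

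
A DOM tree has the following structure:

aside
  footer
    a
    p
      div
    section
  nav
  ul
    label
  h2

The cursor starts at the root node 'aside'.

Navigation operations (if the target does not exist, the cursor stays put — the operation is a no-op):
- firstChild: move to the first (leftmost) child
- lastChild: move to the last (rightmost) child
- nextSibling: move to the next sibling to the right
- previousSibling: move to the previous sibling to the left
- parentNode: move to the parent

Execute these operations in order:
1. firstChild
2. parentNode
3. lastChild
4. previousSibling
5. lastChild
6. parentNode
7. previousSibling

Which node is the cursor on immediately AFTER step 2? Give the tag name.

Answer: aside

Derivation:
After 1 (firstChild): footer
After 2 (parentNode): aside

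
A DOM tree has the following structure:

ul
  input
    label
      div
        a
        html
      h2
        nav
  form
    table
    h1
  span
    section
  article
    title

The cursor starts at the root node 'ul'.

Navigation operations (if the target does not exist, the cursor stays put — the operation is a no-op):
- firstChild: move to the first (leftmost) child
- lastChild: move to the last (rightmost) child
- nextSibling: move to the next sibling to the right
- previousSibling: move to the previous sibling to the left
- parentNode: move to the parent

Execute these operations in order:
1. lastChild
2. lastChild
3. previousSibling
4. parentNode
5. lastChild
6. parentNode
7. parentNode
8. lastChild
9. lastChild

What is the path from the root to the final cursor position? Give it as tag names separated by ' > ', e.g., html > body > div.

Answer: ul > article > title

Derivation:
After 1 (lastChild): article
After 2 (lastChild): title
After 3 (previousSibling): title (no-op, stayed)
After 4 (parentNode): article
After 5 (lastChild): title
After 6 (parentNode): article
After 7 (parentNode): ul
After 8 (lastChild): article
After 9 (lastChild): title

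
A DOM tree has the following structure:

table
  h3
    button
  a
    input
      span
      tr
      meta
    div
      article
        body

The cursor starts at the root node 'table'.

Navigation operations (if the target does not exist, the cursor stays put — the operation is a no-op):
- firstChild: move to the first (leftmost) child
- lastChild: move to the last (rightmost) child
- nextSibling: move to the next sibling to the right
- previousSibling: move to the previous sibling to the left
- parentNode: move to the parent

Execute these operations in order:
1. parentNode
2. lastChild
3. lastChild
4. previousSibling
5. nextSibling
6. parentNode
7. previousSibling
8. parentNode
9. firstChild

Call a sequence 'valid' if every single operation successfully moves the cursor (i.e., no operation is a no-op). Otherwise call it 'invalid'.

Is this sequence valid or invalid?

After 1 (parentNode): table (no-op, stayed)
After 2 (lastChild): a
After 3 (lastChild): div
After 4 (previousSibling): input
After 5 (nextSibling): div
After 6 (parentNode): a
After 7 (previousSibling): h3
After 8 (parentNode): table
After 9 (firstChild): h3

Answer: invalid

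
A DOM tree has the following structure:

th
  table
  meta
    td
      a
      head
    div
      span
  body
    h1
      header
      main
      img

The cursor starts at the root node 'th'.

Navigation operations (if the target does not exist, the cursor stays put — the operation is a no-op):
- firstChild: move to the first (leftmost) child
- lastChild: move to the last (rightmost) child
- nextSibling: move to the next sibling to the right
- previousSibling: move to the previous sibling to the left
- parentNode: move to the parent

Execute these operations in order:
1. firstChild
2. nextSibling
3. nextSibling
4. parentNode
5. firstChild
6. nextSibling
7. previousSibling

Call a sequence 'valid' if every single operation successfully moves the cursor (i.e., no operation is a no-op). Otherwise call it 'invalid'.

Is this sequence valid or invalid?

After 1 (firstChild): table
After 2 (nextSibling): meta
After 3 (nextSibling): body
After 4 (parentNode): th
After 5 (firstChild): table
After 6 (nextSibling): meta
After 7 (previousSibling): table

Answer: valid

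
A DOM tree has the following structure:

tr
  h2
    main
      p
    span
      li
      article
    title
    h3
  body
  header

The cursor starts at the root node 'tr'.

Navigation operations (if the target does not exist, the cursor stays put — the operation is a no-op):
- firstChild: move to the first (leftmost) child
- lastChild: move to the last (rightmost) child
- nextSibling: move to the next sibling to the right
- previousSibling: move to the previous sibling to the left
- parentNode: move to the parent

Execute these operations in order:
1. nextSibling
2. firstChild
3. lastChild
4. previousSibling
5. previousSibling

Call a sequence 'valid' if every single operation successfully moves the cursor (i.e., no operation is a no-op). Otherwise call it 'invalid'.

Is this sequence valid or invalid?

Answer: invalid

Derivation:
After 1 (nextSibling): tr (no-op, stayed)
After 2 (firstChild): h2
After 3 (lastChild): h3
After 4 (previousSibling): title
After 5 (previousSibling): span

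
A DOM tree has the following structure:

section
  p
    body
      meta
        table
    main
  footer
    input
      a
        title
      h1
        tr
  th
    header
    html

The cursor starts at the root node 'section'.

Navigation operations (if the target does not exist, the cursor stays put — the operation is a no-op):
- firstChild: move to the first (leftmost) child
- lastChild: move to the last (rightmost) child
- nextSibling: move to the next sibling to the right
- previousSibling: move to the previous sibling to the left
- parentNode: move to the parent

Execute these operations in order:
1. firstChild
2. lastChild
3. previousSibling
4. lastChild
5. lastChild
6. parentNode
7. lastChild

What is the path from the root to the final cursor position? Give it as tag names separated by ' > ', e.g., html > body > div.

Answer: section > p > body > meta > table

Derivation:
After 1 (firstChild): p
After 2 (lastChild): main
After 3 (previousSibling): body
After 4 (lastChild): meta
After 5 (lastChild): table
After 6 (parentNode): meta
After 7 (lastChild): table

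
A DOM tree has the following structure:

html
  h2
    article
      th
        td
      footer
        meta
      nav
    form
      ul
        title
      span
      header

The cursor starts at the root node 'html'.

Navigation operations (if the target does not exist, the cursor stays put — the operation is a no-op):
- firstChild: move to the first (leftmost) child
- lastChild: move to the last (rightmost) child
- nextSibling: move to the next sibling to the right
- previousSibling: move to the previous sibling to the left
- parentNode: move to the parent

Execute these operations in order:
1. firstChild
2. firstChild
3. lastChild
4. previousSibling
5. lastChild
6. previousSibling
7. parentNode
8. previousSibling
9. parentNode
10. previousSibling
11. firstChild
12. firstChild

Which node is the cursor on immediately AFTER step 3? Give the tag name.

Answer: nav

Derivation:
After 1 (firstChild): h2
After 2 (firstChild): article
After 3 (lastChild): nav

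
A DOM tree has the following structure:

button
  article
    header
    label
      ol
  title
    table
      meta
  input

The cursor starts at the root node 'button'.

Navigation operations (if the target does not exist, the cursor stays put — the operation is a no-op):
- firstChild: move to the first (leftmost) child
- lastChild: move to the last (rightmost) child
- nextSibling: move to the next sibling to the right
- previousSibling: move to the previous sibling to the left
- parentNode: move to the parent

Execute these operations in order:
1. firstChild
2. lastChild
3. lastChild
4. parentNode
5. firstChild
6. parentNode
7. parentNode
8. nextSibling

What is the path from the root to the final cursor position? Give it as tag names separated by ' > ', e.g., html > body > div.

Answer: button > title

Derivation:
After 1 (firstChild): article
After 2 (lastChild): label
After 3 (lastChild): ol
After 4 (parentNode): label
After 5 (firstChild): ol
After 6 (parentNode): label
After 7 (parentNode): article
After 8 (nextSibling): title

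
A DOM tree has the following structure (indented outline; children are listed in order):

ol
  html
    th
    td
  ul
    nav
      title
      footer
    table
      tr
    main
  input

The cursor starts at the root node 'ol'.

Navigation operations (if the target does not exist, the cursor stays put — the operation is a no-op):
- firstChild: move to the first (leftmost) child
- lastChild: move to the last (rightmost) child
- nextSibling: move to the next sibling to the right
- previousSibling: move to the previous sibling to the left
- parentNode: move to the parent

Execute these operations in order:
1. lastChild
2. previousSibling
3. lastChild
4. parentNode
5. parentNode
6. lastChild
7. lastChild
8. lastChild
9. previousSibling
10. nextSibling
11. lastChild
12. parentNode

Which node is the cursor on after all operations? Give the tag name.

Answer: ol

Derivation:
After 1 (lastChild): input
After 2 (previousSibling): ul
After 3 (lastChild): main
After 4 (parentNode): ul
After 5 (parentNode): ol
After 6 (lastChild): input
After 7 (lastChild): input (no-op, stayed)
After 8 (lastChild): input (no-op, stayed)
After 9 (previousSibling): ul
After 10 (nextSibling): input
After 11 (lastChild): input (no-op, stayed)
After 12 (parentNode): ol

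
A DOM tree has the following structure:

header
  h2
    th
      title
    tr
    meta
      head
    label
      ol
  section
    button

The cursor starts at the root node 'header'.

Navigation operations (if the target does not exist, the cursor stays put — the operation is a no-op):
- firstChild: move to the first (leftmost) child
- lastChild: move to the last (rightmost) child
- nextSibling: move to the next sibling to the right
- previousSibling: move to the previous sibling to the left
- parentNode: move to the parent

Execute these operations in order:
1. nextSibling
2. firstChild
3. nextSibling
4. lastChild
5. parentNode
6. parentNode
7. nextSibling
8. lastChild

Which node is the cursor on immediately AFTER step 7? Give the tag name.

Answer: header

Derivation:
After 1 (nextSibling): header (no-op, stayed)
After 2 (firstChild): h2
After 3 (nextSibling): section
After 4 (lastChild): button
After 5 (parentNode): section
After 6 (parentNode): header
After 7 (nextSibling): header (no-op, stayed)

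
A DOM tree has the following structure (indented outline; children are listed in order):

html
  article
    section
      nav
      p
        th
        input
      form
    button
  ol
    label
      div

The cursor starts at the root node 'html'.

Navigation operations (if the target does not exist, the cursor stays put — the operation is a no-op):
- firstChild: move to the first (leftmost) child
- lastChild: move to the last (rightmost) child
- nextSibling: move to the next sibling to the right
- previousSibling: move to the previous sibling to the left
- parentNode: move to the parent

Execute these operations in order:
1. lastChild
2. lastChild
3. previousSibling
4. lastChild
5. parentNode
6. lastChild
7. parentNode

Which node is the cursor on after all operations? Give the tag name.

After 1 (lastChild): ol
After 2 (lastChild): label
After 3 (previousSibling): label (no-op, stayed)
After 4 (lastChild): div
After 5 (parentNode): label
After 6 (lastChild): div
After 7 (parentNode): label

Answer: label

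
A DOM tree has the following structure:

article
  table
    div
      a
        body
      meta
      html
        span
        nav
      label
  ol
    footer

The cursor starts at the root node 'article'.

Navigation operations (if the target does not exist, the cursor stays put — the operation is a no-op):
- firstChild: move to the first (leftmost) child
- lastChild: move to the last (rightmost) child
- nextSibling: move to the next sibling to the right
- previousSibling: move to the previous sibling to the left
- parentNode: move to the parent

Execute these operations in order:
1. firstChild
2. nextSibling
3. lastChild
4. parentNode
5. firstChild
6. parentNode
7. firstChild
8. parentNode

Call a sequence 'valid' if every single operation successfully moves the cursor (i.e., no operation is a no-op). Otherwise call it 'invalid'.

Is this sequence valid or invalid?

Answer: valid

Derivation:
After 1 (firstChild): table
After 2 (nextSibling): ol
After 3 (lastChild): footer
After 4 (parentNode): ol
After 5 (firstChild): footer
After 6 (parentNode): ol
After 7 (firstChild): footer
After 8 (parentNode): ol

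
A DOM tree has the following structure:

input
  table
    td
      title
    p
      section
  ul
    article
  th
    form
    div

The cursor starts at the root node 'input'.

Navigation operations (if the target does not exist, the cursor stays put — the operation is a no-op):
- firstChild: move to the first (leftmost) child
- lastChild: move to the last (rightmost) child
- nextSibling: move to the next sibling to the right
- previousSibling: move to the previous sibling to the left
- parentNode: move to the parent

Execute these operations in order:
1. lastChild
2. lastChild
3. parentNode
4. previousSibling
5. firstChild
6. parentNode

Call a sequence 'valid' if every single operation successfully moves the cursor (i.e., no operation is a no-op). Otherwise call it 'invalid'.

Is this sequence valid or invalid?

After 1 (lastChild): th
After 2 (lastChild): div
After 3 (parentNode): th
After 4 (previousSibling): ul
After 5 (firstChild): article
After 6 (parentNode): ul

Answer: valid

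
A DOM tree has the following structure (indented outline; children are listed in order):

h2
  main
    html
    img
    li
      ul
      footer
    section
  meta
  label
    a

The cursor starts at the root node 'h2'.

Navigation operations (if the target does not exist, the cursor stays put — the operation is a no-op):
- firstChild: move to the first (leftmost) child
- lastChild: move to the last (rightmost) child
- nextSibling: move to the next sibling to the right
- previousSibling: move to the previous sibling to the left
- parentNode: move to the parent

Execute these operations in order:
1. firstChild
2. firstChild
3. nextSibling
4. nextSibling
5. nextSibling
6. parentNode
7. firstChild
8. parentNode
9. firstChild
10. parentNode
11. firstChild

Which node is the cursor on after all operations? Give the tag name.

After 1 (firstChild): main
After 2 (firstChild): html
After 3 (nextSibling): img
After 4 (nextSibling): li
After 5 (nextSibling): section
After 6 (parentNode): main
After 7 (firstChild): html
After 8 (parentNode): main
After 9 (firstChild): html
After 10 (parentNode): main
After 11 (firstChild): html

Answer: html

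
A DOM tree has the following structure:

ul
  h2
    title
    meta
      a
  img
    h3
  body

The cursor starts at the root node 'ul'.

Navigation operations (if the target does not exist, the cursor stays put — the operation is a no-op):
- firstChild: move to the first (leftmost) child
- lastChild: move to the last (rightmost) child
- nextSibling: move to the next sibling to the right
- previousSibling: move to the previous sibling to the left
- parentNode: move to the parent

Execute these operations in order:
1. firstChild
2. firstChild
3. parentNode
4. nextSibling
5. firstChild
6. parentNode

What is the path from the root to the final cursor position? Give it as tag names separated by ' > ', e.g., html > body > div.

Answer: ul > img

Derivation:
After 1 (firstChild): h2
After 2 (firstChild): title
After 3 (parentNode): h2
After 4 (nextSibling): img
After 5 (firstChild): h3
After 6 (parentNode): img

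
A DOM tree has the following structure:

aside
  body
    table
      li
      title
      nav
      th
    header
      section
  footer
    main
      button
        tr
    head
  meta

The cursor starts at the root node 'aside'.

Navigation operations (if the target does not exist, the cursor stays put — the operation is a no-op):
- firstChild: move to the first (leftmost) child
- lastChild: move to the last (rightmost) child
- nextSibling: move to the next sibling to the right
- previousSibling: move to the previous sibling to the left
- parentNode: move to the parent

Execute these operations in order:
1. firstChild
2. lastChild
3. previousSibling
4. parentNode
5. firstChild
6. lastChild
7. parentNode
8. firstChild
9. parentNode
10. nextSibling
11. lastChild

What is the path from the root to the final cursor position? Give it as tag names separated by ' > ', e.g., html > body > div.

After 1 (firstChild): body
After 2 (lastChild): header
After 3 (previousSibling): table
After 4 (parentNode): body
After 5 (firstChild): table
After 6 (lastChild): th
After 7 (parentNode): table
After 8 (firstChild): li
After 9 (parentNode): table
After 10 (nextSibling): header
After 11 (lastChild): section

Answer: aside > body > header > section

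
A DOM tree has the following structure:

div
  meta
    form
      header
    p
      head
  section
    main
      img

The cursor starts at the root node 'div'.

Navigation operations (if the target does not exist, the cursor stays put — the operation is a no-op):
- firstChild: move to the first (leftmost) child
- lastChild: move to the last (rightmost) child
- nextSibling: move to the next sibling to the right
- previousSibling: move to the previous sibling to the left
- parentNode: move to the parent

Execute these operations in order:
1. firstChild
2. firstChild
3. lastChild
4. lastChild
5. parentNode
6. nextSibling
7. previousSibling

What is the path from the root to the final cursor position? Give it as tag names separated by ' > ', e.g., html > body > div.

Answer: div > meta > form

Derivation:
After 1 (firstChild): meta
After 2 (firstChild): form
After 3 (lastChild): header
After 4 (lastChild): header (no-op, stayed)
After 5 (parentNode): form
After 6 (nextSibling): p
After 7 (previousSibling): form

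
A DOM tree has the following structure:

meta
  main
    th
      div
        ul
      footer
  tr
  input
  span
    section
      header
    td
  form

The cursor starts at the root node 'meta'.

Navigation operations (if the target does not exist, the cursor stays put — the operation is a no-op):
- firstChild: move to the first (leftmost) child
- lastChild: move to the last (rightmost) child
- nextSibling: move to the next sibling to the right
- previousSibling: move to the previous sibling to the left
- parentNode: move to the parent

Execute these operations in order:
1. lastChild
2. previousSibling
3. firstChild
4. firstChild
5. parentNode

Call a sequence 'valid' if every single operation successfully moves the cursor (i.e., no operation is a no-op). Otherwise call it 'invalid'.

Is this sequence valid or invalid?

Answer: valid

Derivation:
After 1 (lastChild): form
After 2 (previousSibling): span
After 3 (firstChild): section
After 4 (firstChild): header
After 5 (parentNode): section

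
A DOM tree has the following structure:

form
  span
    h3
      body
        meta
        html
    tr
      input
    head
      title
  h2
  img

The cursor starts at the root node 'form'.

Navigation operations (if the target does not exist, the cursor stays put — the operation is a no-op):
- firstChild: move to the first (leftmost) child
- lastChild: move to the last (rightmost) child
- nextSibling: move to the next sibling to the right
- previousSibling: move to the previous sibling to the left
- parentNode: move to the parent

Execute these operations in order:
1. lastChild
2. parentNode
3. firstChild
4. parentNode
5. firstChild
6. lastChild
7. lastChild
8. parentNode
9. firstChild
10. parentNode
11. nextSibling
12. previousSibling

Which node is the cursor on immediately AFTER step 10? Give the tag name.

After 1 (lastChild): img
After 2 (parentNode): form
After 3 (firstChild): span
After 4 (parentNode): form
After 5 (firstChild): span
After 6 (lastChild): head
After 7 (lastChild): title
After 8 (parentNode): head
After 9 (firstChild): title
After 10 (parentNode): head

Answer: head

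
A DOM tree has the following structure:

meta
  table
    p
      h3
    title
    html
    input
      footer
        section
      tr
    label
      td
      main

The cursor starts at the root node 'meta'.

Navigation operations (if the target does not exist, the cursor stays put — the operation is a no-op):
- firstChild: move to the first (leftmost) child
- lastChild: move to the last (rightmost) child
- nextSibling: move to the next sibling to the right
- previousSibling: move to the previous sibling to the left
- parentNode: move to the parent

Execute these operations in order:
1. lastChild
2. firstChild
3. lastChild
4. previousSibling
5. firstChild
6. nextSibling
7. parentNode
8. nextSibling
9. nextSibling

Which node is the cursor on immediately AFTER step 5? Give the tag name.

Answer: h3

Derivation:
After 1 (lastChild): table
After 2 (firstChild): p
After 3 (lastChild): h3
After 4 (previousSibling): h3 (no-op, stayed)
After 5 (firstChild): h3 (no-op, stayed)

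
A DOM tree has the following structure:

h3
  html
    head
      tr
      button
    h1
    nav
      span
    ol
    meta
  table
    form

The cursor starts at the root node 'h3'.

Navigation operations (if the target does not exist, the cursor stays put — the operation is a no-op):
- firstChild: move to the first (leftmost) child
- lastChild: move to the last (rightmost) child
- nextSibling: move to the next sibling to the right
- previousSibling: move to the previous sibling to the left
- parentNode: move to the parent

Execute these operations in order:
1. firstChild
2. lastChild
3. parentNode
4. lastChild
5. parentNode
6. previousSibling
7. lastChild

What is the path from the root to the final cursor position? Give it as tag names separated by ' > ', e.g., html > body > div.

After 1 (firstChild): html
After 2 (lastChild): meta
After 3 (parentNode): html
After 4 (lastChild): meta
After 5 (parentNode): html
After 6 (previousSibling): html (no-op, stayed)
After 7 (lastChild): meta

Answer: h3 > html > meta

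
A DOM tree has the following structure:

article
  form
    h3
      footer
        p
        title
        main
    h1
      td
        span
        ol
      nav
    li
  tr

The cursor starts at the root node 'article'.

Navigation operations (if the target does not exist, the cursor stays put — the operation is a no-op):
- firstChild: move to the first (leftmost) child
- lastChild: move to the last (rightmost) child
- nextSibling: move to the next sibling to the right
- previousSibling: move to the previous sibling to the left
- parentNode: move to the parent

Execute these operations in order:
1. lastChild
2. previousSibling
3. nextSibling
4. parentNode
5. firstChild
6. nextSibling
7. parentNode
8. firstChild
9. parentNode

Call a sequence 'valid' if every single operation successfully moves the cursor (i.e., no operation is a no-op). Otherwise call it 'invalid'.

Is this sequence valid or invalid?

After 1 (lastChild): tr
After 2 (previousSibling): form
After 3 (nextSibling): tr
After 4 (parentNode): article
After 5 (firstChild): form
After 6 (nextSibling): tr
After 7 (parentNode): article
After 8 (firstChild): form
After 9 (parentNode): article

Answer: valid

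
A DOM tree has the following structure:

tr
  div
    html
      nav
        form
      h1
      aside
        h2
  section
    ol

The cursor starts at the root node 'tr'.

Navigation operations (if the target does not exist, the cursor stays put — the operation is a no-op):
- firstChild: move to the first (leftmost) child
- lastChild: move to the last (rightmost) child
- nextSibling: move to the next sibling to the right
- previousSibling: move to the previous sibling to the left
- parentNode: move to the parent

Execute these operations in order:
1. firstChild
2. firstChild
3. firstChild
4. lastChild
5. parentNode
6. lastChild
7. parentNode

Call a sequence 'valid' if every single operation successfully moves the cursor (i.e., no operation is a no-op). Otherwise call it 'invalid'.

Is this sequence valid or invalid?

Answer: valid

Derivation:
After 1 (firstChild): div
After 2 (firstChild): html
After 3 (firstChild): nav
After 4 (lastChild): form
After 5 (parentNode): nav
After 6 (lastChild): form
After 7 (parentNode): nav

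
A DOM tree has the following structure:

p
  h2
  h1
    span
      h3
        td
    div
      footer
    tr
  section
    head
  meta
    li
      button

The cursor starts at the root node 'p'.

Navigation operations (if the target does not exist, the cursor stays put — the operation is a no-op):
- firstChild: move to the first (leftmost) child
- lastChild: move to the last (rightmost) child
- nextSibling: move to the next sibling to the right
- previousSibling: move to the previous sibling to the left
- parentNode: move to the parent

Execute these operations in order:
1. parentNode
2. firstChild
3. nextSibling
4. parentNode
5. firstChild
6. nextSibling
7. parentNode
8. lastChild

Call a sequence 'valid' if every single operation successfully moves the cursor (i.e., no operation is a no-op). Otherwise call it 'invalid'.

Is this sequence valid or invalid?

Answer: invalid

Derivation:
After 1 (parentNode): p (no-op, stayed)
After 2 (firstChild): h2
After 3 (nextSibling): h1
After 4 (parentNode): p
After 5 (firstChild): h2
After 6 (nextSibling): h1
After 7 (parentNode): p
After 8 (lastChild): meta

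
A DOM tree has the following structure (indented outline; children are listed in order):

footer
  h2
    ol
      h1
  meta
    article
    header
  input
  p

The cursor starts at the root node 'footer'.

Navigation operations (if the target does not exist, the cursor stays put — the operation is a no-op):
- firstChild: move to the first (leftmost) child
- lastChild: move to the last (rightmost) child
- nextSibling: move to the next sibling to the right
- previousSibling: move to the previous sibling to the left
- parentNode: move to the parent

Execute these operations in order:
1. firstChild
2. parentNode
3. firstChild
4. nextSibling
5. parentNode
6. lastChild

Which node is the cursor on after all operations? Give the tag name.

Answer: p

Derivation:
After 1 (firstChild): h2
After 2 (parentNode): footer
After 3 (firstChild): h2
After 4 (nextSibling): meta
After 5 (parentNode): footer
After 6 (lastChild): p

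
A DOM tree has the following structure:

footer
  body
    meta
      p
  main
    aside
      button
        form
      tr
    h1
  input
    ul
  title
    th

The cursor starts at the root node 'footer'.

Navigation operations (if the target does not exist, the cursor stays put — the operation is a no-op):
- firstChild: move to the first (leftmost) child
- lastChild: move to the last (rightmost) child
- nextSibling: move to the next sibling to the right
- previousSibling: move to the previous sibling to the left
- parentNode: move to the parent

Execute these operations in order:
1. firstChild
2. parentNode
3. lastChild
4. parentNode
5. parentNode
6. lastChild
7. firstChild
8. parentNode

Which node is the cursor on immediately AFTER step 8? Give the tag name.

Answer: title

Derivation:
After 1 (firstChild): body
After 2 (parentNode): footer
After 3 (lastChild): title
After 4 (parentNode): footer
After 5 (parentNode): footer (no-op, stayed)
After 6 (lastChild): title
After 7 (firstChild): th
After 8 (parentNode): title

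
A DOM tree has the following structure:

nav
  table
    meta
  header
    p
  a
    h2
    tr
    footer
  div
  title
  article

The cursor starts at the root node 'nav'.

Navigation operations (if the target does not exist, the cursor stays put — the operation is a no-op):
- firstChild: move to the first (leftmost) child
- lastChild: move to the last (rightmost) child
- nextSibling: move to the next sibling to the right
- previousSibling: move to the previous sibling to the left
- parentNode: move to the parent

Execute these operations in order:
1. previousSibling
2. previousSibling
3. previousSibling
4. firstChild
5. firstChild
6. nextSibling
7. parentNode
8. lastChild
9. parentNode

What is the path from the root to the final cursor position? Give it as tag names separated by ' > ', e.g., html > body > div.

After 1 (previousSibling): nav (no-op, stayed)
After 2 (previousSibling): nav (no-op, stayed)
After 3 (previousSibling): nav (no-op, stayed)
After 4 (firstChild): table
After 5 (firstChild): meta
After 6 (nextSibling): meta (no-op, stayed)
After 7 (parentNode): table
After 8 (lastChild): meta
After 9 (parentNode): table

Answer: nav > table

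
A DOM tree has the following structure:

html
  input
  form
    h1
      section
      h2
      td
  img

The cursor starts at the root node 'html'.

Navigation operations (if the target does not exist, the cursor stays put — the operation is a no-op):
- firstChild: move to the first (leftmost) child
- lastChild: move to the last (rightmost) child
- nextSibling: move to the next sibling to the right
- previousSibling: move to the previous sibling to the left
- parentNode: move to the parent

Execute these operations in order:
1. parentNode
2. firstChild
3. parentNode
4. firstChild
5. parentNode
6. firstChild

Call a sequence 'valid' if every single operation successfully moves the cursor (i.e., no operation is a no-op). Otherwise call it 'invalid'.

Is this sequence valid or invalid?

Answer: invalid

Derivation:
After 1 (parentNode): html (no-op, stayed)
After 2 (firstChild): input
After 3 (parentNode): html
After 4 (firstChild): input
After 5 (parentNode): html
After 6 (firstChild): input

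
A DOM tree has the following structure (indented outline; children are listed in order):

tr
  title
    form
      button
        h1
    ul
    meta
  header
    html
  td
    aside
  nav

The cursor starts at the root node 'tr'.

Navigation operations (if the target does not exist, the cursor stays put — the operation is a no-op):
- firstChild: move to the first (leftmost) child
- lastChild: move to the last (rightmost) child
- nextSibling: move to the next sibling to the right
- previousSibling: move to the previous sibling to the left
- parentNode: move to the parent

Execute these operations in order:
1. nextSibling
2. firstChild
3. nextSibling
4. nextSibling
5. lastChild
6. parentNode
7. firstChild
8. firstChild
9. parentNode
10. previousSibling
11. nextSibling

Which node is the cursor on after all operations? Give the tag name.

Answer: td

Derivation:
After 1 (nextSibling): tr (no-op, stayed)
After 2 (firstChild): title
After 3 (nextSibling): header
After 4 (nextSibling): td
After 5 (lastChild): aside
After 6 (parentNode): td
After 7 (firstChild): aside
After 8 (firstChild): aside (no-op, stayed)
After 9 (parentNode): td
After 10 (previousSibling): header
After 11 (nextSibling): td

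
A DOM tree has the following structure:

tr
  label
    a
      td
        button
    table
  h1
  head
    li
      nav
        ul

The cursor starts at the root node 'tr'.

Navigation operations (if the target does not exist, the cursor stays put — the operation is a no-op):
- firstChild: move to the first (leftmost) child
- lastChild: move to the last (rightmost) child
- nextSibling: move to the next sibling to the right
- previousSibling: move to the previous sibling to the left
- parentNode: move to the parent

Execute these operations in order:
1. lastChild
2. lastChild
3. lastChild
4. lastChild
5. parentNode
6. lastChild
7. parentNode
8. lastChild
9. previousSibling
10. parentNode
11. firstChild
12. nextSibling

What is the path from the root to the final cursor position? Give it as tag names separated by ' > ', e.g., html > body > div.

Answer: tr > head > li > nav > ul

Derivation:
After 1 (lastChild): head
After 2 (lastChild): li
After 3 (lastChild): nav
After 4 (lastChild): ul
After 5 (parentNode): nav
After 6 (lastChild): ul
After 7 (parentNode): nav
After 8 (lastChild): ul
After 9 (previousSibling): ul (no-op, stayed)
After 10 (parentNode): nav
After 11 (firstChild): ul
After 12 (nextSibling): ul (no-op, stayed)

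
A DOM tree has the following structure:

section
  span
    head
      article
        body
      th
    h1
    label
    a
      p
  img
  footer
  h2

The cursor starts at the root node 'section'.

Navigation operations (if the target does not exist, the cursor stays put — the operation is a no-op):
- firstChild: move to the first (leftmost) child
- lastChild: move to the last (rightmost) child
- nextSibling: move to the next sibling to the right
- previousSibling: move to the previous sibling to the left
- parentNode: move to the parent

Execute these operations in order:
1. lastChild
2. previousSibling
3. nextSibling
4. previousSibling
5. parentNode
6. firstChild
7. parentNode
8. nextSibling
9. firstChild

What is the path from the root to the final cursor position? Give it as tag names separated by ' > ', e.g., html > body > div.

After 1 (lastChild): h2
After 2 (previousSibling): footer
After 3 (nextSibling): h2
After 4 (previousSibling): footer
After 5 (parentNode): section
After 6 (firstChild): span
After 7 (parentNode): section
After 8 (nextSibling): section (no-op, stayed)
After 9 (firstChild): span

Answer: section > span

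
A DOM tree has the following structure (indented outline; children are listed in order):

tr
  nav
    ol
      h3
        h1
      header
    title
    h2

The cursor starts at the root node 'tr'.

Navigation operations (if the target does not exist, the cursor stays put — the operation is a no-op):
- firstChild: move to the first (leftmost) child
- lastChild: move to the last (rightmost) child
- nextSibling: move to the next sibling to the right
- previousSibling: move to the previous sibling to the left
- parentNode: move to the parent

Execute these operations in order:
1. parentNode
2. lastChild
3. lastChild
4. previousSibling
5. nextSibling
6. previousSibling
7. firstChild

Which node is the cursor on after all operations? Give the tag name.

After 1 (parentNode): tr (no-op, stayed)
After 2 (lastChild): nav
After 3 (lastChild): h2
After 4 (previousSibling): title
After 5 (nextSibling): h2
After 6 (previousSibling): title
After 7 (firstChild): title (no-op, stayed)

Answer: title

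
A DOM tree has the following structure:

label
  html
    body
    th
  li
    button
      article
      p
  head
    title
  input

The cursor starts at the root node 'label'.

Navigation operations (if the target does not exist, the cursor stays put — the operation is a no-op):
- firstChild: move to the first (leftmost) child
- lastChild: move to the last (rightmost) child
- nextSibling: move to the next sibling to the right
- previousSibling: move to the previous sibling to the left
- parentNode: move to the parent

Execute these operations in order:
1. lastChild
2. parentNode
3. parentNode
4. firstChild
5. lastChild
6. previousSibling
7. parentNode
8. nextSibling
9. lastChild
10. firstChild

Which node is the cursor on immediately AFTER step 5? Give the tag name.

After 1 (lastChild): input
After 2 (parentNode): label
After 3 (parentNode): label (no-op, stayed)
After 4 (firstChild): html
After 5 (lastChild): th

Answer: th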